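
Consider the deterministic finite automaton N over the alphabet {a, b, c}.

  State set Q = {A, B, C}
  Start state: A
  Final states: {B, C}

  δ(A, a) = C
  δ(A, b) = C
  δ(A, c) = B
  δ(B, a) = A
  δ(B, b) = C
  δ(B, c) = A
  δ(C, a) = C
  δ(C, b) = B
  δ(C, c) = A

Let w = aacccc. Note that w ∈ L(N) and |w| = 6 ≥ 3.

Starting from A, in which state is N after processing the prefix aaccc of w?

A

Run of N on the first 5 characters of w = a a c c c:
  step 0: A  (start)
  step 1: C  (read a: A→C)
  step 2: C  (read a: C→C)
  step 3: A  (read c: C→A)
  step 4: B  (read c: A→B)
  step 5: A  (read c: B→A)

After reading 5 characters, N is in state A.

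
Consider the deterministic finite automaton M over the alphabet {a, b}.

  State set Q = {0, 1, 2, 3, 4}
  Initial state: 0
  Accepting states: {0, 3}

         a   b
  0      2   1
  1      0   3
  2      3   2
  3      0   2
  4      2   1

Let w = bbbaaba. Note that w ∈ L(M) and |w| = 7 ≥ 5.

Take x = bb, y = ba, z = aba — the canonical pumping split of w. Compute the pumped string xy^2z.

bbbabaaba

xy^2z = bb·ba·ba·aba = bbbabaaba.
Reading y = ba takes M from 3 back to 3, so after x·y·y the machine is still in 3, and z then leads to the accepting state 0. Hence bbbabaaba ∈ L(M).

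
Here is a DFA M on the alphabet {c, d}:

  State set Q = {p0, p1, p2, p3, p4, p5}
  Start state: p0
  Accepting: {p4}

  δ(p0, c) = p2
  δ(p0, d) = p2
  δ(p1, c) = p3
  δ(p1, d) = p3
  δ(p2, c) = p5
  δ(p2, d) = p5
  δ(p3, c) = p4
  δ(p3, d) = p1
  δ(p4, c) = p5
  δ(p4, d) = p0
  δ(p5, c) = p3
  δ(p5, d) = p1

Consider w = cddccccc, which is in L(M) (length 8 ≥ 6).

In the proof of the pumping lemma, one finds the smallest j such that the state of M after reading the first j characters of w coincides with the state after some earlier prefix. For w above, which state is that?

p5

State sequence: p0 -c-> p2 -d-> p5 -d-> p1 -c-> p3 -c-> p4 -c-> p5 -c-> p3 -c-> p4
First repeat at step 6: p5 was already visited.

The earliest repeat is at step j = 6: M is in p5, which it already visited at step i = 2.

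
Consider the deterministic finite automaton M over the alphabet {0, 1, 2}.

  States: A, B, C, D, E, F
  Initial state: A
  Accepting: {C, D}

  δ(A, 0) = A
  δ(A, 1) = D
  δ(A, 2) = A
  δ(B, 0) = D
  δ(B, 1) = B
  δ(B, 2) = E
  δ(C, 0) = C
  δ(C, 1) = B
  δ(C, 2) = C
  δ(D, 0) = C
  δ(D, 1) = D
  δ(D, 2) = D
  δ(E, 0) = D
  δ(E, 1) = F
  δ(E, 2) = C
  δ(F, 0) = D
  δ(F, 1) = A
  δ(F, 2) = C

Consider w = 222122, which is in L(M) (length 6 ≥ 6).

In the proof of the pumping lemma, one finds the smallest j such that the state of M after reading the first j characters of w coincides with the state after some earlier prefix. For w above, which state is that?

A

State sequence: A -2-> A -2-> A -2-> A -1-> D -2-> D -2-> D
First repeat at step 1: A was already visited.

The earliest repeat is at step j = 1: M is in A, which it already visited at step i = 0.
Pumping length from the standard proof: p = 6 (the number of states). The repeated state found above gives |xy| = j ≤ 6 and |y| = j − i ≥ 1.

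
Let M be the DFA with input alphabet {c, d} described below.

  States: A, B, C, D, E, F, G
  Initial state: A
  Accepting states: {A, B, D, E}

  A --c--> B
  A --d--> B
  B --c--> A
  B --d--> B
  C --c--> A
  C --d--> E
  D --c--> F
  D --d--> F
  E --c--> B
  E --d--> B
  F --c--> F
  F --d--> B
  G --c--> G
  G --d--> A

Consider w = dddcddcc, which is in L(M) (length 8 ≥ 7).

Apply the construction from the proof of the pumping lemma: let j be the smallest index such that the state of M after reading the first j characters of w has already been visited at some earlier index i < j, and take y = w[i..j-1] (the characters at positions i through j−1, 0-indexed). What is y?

d

Run of M on w = d d d c d d c c:
  step 0: A  (start)
  step 1: B  (read d: A→B)
  step 2: B  (read d: B→B)   ← first repeat (B seen earlier)
  step 3: B  (read d: B→B)
  step 4: A  (read c: B→A)
  step 5: B  (read d: A→B)
  step 6: B  (read d: B→B)
  step 7: A  (read c: B→A)
  step 8: B  (read c: A→B)

So i = 1, j = 2, giving x = w[0:1] = d, y = w[1:2] = d, z = w[2:8] = dcddcc.
Check: |xy| = 2 ≤ 7 and |y| = 1 ≥ 1. Reading y takes M from B back to B, so every xyⁱz is accepted.
Pumping length from the standard proof: p = 7 (the number of states). The repeated state found above gives |xy| = j ≤ 7 and |y| = j − i ≥ 1.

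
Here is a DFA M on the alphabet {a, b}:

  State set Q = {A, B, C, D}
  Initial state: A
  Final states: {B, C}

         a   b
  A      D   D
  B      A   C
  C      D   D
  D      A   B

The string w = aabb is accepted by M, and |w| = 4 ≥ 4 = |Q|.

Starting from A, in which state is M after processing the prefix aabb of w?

B

Run of M on the first 4 characters of w = a a b b:
  step 0: A  (start)
  step 1: D  (read a: A→D)
  step 2: A  (read a: D→A)
  step 3: D  (read b: A→D)
  step 4: B  (read b: D→B)

After reading 4 characters, M is in state B.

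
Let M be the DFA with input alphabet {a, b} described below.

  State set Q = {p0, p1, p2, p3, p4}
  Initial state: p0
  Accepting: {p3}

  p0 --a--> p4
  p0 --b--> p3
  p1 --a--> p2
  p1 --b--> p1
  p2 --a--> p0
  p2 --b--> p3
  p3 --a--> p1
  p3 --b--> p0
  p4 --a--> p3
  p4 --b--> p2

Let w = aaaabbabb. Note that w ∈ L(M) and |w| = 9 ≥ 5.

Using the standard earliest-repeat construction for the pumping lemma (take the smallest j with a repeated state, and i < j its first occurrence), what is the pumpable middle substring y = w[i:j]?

State sequence: p0 -a-> p4 -a-> p3 -a-> p1 -a-> p2 -b-> p3 -b-> p0 -a-> p4 -b-> p2 -b-> p3
First repeat at step 5: p3 was already visited.

So i = 2, j = 5, giving x = w[0:2] = aa, y = w[2:5] = aab, z = w[5:9] = babb.
Check: |xy| = 5 ≤ 5 and |y| = 3 ≥ 1. Reading y takes M from p3 back to p3, so every xyⁱz is accepted.
The DFA has 5 states, so the proof of the pumping lemma guarantees a repeated state among the first 5+1 visited; the segment between the two visits is the pumpable y.

aab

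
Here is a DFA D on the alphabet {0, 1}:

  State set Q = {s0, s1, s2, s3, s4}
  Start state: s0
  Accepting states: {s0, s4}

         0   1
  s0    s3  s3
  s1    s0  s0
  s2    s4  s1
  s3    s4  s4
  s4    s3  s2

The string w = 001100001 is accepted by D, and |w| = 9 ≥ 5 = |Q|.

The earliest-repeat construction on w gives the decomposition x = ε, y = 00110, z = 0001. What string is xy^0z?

xy⁰z = xz = ε·0001 = 0001.
Reading y = 00110 takes D from s0 back to s0, so after x the machine is still in s0, and z then leads to the accepting state s4. Hence 0001 ∈ L(D).

0001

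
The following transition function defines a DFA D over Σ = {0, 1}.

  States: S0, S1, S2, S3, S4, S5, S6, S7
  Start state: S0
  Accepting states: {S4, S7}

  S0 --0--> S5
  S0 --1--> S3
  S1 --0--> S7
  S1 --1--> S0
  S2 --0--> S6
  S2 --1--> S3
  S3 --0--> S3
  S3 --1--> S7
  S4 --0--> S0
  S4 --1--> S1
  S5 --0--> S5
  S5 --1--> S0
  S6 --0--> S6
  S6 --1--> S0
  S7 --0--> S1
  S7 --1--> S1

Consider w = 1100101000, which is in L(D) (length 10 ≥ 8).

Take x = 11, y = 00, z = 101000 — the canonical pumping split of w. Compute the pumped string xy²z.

110000101000

xy^2z = 11·00·00·101000 = 110000101000.
Reading y = 00 takes D from S7 back to S7, so after x·y·y the machine is still in S7, and z then leads to the accepting state S7. Hence 110000101000 ∈ L(D).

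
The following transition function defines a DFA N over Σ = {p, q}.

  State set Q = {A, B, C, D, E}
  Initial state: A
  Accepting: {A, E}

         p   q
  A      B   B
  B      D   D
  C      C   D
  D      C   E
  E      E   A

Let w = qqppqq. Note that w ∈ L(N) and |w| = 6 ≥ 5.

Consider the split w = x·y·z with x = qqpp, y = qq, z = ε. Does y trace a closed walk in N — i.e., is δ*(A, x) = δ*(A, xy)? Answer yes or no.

Run of N on the first 6 characters of w = q q p p q q:
  step 0: A  (start)
  step 1: B  (read q: A→B)
  step 2: D  (read q: B→D)
  step 3: C  (read p: D→C)
  step 4: C  (read p: C→C)
  step 5: D  (read q: C→D)
  step 6: E  (read q: D→E)

After x (step 4): C. After xy (step 6): E.
They differ (C ≠ E), so y is not a cycle from the state after x; this split is not the one the pumping-lemma construction produces, and pumping y need not keep the string in L(N).

no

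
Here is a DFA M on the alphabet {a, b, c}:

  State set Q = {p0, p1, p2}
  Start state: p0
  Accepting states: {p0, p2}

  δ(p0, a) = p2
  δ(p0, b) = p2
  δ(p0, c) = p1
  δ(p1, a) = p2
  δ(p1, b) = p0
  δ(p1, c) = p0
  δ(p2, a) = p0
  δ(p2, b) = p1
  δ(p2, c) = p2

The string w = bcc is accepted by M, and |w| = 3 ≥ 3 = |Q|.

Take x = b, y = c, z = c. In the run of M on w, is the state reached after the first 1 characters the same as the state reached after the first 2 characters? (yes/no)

Run of M on the first 2 characters of w = b c:
  step 0: p0  (start)
  step 1: p2  (read b: p0→p2)
  step 2: p2  (read c: p2→p2)

After x (step 1): p2. After xy (step 2): p2.
They match, so y = c drives M around a cycle from p2 back to itself; pumping y any number of times keeps M in p2 before reading z, and xyⁱz ∈ L(M) for every i ≥ 0.

yes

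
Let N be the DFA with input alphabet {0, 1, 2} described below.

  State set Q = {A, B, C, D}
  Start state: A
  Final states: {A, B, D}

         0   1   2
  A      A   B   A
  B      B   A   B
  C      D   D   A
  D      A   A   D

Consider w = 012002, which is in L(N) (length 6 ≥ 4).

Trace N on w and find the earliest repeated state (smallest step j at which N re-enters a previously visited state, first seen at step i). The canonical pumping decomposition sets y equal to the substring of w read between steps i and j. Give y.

Run of N on w = 0 1 2 0 0 2:
  step 0: A  (start)
  step 1: A  (read 0: A→A)   ← first repeat (A seen earlier)
  step 2: B  (read 1: A→B)
  step 3: B  (read 2: B→B)
  step 4: B  (read 0: B→B)
  step 5: B  (read 0: B→B)
  step 6: B  (read 2: B→B)

So i = 0, j = 1, giving x = w[0:0] = ε, y = w[0:1] = 0, z = w[1:6] = 12002.
Check: |xy| = 1 ≤ 4 and |y| = 1 ≥ 1. Reading y takes N from A back to A, so every xyⁱz is accepted.
Pumping length from the standard proof: p = 4 (the number of states). The repeated state found above gives |xy| = j ≤ 4 and |y| = j − i ≥ 1.

0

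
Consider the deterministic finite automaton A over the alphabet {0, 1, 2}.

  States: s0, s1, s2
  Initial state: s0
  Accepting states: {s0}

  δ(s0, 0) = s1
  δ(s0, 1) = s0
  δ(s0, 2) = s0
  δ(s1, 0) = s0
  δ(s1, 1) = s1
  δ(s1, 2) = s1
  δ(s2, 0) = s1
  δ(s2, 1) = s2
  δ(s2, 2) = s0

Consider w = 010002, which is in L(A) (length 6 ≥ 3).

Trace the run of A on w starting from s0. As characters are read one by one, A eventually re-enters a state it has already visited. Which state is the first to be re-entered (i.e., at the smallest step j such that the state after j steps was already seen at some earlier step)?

State sequence: s0 -0-> s1 -1-> s1 -0-> s0 -0-> s1 -0-> s0 -2-> s0
First repeat at step 2: s1 was already visited.

The earliest repeat is at step j = 2: A is in s1, which it already visited at step i = 1.
Pumping length from the standard proof: p = 3 (the number of states). The repeated state found above gives |xy| = j ≤ 3 and |y| = j − i ≥ 1.

s1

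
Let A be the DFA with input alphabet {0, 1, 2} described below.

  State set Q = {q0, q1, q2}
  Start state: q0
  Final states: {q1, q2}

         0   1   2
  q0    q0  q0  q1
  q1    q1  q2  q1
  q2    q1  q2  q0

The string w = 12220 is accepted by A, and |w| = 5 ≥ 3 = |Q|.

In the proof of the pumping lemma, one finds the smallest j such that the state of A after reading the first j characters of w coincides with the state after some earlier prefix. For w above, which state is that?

q0

State sequence: q0 -1-> q0 -2-> q1 -2-> q1 -2-> q1 -0-> q1
First repeat at step 1: q0 was already visited.

The earliest repeat is at step j = 1: A is in q0, which it already visited at step i = 0.
With |Q| = 3, pigeonhole forces a state repeat no later than step 3; the substring read between the first and second visits to that state can be pumped.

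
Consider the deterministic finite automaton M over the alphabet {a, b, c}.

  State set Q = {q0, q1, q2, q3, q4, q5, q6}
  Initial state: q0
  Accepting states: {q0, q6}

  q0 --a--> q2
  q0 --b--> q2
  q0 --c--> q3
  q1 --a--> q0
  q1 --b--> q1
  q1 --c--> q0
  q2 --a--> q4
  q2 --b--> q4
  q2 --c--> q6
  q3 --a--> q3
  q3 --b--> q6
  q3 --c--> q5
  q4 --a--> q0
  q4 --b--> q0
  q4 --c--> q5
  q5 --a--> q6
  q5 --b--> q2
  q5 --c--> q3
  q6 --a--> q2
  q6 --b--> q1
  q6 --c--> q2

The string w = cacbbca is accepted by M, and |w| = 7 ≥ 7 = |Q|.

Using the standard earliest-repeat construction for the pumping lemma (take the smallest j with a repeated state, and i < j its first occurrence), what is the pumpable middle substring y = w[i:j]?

State sequence: q0 -c-> q3 -a-> q3 -c-> q5 -b-> q2 -b-> q4 -c-> q5 -a-> q6
First repeat at step 2: q3 was already visited.

So i = 1, j = 2, giving x = w[0:1] = c, y = w[1:2] = a, z = w[2:7] = cbbca.
Check: |xy| = 2 ≤ 7 and |y| = 1 ≥ 1. Reading y takes M from q3 back to q3, so every xyⁱz is accepted.
Since M has 7 states, any run of length ≥ 7 visits 7+1 states, so by pigeonhole some state repeats within the first 7 steps — that repeat gives the pumpable loop.

a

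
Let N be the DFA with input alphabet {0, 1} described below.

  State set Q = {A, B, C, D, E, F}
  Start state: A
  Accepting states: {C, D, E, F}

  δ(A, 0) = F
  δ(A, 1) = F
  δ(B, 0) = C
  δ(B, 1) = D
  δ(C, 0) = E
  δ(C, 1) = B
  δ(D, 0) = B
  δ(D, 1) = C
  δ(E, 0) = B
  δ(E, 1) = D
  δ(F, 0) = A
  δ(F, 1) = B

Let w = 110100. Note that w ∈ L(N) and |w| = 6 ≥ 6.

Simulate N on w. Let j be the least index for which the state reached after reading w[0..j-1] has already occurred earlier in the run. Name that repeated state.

State sequence: A -1-> F -1-> B -0-> C -1-> B -0-> C -0-> E
First repeat at step 4: B was already visited.

The earliest repeat is at step j = 4: N is in B, which it already visited at step i = 2.
With |Q| = 6, pigeonhole forces a state repeat no later than step 6; the substring read between the first and second visits to that state can be pumped.

B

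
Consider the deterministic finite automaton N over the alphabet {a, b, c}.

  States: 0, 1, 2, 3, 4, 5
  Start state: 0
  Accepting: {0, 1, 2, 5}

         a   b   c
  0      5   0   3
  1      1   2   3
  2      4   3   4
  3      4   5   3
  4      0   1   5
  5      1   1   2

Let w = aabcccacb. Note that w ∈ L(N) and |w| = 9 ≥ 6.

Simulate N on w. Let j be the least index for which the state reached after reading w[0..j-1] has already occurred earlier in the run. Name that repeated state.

5

Run of N on w = a a b c c c a c b:
  step 0: 0  (start)
  step 1: 5  (read a: 0→5)
  step 2: 1  (read a: 5→1)
  step 3: 2  (read b: 1→2)
  step 4: 4  (read c: 2→4)
  step 5: 5  (read c: 4→5)   ← first repeat (5 seen earlier)
  step 6: 2  (read c: 5→2)
  step 7: 4  (read a: 2→4)
  step 8: 5  (read c: 4→5)
  step 9: 1  (read b: 5→1)

The earliest repeat is at step j = 5: N is in 5, which it already visited at step i = 1.
Since N has 6 states, any run of length ≥ 6 visits 6+1 states, so by pigeonhole some state repeats within the first 6 steps — that repeat gives the pumpable loop.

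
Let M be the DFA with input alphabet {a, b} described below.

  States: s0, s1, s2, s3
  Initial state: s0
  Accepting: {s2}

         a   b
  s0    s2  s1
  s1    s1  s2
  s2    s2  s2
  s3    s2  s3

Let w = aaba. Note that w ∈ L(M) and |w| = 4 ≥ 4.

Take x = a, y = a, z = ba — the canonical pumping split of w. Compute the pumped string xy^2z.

aaaba

xy^2z = a·a·a·ba = aaaba.
Reading y = a takes M from s2 back to s2, so after x·y·y the machine is still in s2, and z then leads to the accepting state s2. Hence aaaba ∈ L(M).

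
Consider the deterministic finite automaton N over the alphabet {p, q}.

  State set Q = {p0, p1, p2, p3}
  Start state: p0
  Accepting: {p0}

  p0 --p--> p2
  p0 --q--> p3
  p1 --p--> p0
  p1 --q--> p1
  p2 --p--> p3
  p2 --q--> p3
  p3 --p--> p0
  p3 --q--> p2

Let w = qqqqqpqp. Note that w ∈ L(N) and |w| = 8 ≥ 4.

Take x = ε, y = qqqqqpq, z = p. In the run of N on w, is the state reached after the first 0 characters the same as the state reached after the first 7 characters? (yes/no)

Run of N on the first 7 characters of w = q q q q q p q:
  step 0: p0  (start)
  step 1: p3  (read q: p0→p3)
  step 2: p2  (read q: p3→p2)
  step 3: p3  (read q: p2→p3)
  step 4: p2  (read q: p3→p2)
  step 5: p3  (read q: p2→p3)
  step 6: p0  (read p: p3→p0)
  step 7: p3  (read q: p0→p3)

After x (step 0): p0. After xy (step 7): p3.
They differ (p0 ≠ p3), so y is not a cycle from the state after x; this split is not the one the pumping-lemma construction produces, and pumping y need not keep the string in L(N).

no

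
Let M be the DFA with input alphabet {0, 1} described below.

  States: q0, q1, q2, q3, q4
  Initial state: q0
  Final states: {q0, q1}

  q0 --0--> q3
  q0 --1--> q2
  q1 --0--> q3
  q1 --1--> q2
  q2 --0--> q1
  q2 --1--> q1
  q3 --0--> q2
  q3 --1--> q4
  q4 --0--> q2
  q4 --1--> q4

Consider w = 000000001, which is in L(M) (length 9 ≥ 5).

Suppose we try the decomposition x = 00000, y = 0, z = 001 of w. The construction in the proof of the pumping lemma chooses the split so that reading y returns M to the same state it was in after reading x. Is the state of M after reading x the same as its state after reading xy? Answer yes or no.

State sequence: q0 -0-> q3 -0-> q2 -0-> q1 -0-> q3 -0-> q2 -0-> q1

After x (step 5): q2. After xy (step 6): q1.
They differ (q2 ≠ q1), so y is not a cycle from the state after x; this split is not the one the pumping-lemma construction produces, and pumping y need not keep the string in L(M).

no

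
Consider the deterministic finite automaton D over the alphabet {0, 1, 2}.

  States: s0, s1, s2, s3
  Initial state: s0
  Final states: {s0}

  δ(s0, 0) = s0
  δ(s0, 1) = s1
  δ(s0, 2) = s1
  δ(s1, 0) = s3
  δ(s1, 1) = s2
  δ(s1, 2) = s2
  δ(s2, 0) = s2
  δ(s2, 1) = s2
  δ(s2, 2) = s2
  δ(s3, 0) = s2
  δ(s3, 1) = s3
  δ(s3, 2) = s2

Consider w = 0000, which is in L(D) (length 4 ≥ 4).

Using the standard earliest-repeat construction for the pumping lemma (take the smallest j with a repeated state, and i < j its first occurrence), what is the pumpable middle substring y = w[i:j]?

State sequence: s0 -0-> s0 -0-> s0 -0-> s0 -0-> s0
First repeat at step 1: s0 was already visited.

So i = 0, j = 1, giving x = w[0:0] = ε, y = w[0:1] = 0, z = w[1:4] = 000.
Check: |xy| = 1 ≤ 4 and |y| = 1 ≥ 1. Reading y takes D from s0 back to s0, so every xyⁱz is accepted.

0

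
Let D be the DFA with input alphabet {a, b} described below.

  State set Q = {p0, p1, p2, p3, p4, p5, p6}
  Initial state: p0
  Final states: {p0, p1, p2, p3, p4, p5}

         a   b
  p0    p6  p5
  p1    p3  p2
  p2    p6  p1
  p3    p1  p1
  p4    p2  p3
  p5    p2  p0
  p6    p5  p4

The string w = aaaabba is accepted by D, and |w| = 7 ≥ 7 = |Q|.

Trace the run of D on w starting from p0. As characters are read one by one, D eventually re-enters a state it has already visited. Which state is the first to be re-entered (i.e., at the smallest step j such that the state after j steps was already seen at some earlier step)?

State sequence: p0 -a-> p6 -a-> p5 -a-> p2 -a-> p6 -b-> p4 -b-> p3 -a-> p1
First repeat at step 4: p6 was already visited.

The earliest repeat is at step j = 4: D is in p6, which it already visited at step i = 1.
With |Q| = 7, pigeonhole forces a state repeat no later than step 7; the substring read between the first and second visits to that state can be pumped.

p6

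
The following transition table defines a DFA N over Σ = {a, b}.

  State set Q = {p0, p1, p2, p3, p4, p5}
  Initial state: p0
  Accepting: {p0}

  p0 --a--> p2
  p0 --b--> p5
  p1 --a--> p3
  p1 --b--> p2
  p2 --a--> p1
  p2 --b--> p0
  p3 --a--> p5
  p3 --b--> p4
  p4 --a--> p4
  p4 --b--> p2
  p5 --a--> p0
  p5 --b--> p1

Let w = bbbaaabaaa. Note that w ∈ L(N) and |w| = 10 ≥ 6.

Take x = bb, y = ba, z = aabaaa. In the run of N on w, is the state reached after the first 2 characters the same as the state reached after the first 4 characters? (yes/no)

yes

Run of N on the first 4 characters of w = b b b a:
  step 0: p0  (start)
  step 1: p5  (read b: p0→p5)
  step 2: p1  (read b: p5→p1)
  step 3: p2  (read b: p1→p2)
  step 4: p1  (read a: p2→p1)

After x (step 2): p1. After xy (step 4): p1.
They match, so y = ba drives N around a cycle from p1 back to itself; pumping y any number of times keeps N in p1 before reading z, and xyⁱz ∈ L(N) for every i ≥ 0.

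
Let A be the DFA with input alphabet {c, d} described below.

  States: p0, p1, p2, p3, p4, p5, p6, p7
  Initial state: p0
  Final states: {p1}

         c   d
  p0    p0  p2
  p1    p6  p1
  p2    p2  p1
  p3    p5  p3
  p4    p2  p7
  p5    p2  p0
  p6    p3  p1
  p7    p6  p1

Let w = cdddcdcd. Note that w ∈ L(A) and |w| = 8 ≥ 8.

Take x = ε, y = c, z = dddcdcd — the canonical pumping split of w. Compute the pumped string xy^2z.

xy^2z = ε·c·c·dddcdcd = ccdddcdcd.
Reading y = c takes A from p0 back to p0, so after x·y·y the machine is still in p0, and z then leads to the accepting state p1. Hence ccdddcdcd ∈ L(A).

ccdddcdcd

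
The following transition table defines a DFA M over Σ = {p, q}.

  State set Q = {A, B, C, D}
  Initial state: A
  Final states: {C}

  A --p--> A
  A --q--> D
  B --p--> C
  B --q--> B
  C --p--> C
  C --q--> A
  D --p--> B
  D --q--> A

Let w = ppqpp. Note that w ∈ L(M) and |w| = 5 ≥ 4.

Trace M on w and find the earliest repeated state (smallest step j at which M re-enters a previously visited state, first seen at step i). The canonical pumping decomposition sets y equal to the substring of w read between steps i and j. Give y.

p

State sequence: A -p-> A -p-> A -q-> D -p-> B -p-> C
First repeat at step 1: A was already visited.

So i = 0, j = 1, giving x = w[0:0] = ε, y = w[0:1] = p, z = w[1:5] = pqpp.
Check: |xy| = 1 ≤ 4 and |y| = 1 ≥ 1. Reading y takes M from A back to A, so every xyⁱz is accepted.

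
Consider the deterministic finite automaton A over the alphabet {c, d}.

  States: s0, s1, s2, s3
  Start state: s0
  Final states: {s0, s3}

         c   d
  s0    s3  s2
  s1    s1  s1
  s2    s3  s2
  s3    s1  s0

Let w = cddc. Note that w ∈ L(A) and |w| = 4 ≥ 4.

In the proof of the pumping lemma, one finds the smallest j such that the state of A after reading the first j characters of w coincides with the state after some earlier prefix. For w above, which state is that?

State sequence: s0 -c-> s3 -d-> s0 -d-> s2 -c-> s3
First repeat at step 2: s0 was already visited.

The earliest repeat is at step j = 2: A is in s0, which it already visited at step i = 0.
The DFA has 4 states, so the proof of the pumping lemma guarantees a repeated state among the first 4+1 visited; the segment between the two visits is the pumpable y.

s0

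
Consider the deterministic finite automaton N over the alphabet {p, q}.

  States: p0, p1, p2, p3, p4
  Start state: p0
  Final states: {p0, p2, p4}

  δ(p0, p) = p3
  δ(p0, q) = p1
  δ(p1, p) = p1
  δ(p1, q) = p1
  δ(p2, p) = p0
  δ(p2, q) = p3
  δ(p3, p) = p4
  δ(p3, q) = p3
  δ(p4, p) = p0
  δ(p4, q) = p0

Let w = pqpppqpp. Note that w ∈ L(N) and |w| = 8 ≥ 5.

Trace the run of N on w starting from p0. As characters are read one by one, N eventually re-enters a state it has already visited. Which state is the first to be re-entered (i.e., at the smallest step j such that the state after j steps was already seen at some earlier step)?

State sequence: p0 -p-> p3 -q-> p3 -p-> p4 -p-> p0 -p-> p3 -q-> p3 -p-> p4 -p-> p0
First repeat at step 2: p3 was already visited.

The earliest repeat is at step j = 2: N is in p3, which it already visited at step i = 1.

p3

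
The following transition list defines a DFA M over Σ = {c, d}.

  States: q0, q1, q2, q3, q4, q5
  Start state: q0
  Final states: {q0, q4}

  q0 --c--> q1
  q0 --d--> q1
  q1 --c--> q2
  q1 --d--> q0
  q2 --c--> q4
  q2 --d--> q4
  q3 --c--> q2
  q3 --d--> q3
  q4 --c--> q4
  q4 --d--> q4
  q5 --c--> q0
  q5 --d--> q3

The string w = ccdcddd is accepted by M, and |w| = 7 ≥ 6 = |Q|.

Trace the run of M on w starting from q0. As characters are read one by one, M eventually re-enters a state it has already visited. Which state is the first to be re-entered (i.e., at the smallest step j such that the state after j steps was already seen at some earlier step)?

State sequence: q0 -c-> q1 -c-> q2 -d-> q4 -c-> q4 -d-> q4 -d-> q4 -d-> q4
First repeat at step 4: q4 was already visited.

The earliest repeat is at step j = 4: M is in q4, which it already visited at step i = 3.
Pumping length from the standard proof: p = 6 (the number of states). The repeated state found above gives |xy| = j ≤ 6 and |y| = j − i ≥ 1.

q4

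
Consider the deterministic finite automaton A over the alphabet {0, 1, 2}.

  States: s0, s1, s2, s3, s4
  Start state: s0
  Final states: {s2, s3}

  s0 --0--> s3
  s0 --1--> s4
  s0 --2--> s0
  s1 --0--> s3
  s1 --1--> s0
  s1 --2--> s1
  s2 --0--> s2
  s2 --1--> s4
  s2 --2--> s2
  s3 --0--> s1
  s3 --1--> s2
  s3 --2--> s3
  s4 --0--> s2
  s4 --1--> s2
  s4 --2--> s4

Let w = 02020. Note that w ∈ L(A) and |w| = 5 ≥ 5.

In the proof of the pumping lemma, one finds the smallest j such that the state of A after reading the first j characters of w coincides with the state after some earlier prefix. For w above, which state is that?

s3

Run of A on w = 0 2 0 2 0:
  step 0: s0  (start)
  step 1: s3  (read 0: s0→s3)
  step 2: s3  (read 2: s3→s3)   ← first repeat (s3 seen earlier)
  step 3: s1  (read 0: s3→s1)
  step 4: s1  (read 2: s1→s1)
  step 5: s3  (read 0: s1→s3)

The earliest repeat is at step j = 2: A is in s3, which it already visited at step i = 1.
With |Q| = 5, pigeonhole forces a state repeat no later than step 5; the substring read between the first and second visits to that state can be pumped.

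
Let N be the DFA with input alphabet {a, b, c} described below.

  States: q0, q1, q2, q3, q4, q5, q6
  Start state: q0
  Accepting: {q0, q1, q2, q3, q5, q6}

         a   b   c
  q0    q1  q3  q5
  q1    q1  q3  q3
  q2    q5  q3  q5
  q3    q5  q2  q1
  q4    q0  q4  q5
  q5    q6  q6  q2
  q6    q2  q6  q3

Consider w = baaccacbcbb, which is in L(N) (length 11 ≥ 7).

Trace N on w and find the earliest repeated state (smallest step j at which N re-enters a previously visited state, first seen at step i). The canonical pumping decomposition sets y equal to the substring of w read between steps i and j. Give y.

Run of N on w = b a a c c a c b c b b:
  step 0: q0  (start)
  step 1: q3  (read b: q0→q3)
  step 2: q5  (read a: q3→q5)
  step 3: q6  (read a: q5→q6)
  step 4: q3  (read c: q6→q3)   ← first repeat (q3 seen earlier)
  step 5: q1  (read c: q3→q1)
  step 6: q1  (read a: q1→q1)
  step 7: q3  (read c: q1→q3)
  step 8: q2  (read b: q3→q2)
  step 9: q5  (read c: q2→q5)
  step 10: q6  (read b: q5→q6)
  step 11: q6  (read b: q6→q6)

So i = 1, j = 4, giving x = w[0:1] = b, y = w[1:4] = aac, z = w[4:11] = cacbcbb.
Check: |xy| = 4 ≤ 7 and |y| = 3 ≥ 1. Reading y takes N from q3 back to q3, so every xyⁱz is accepted.
With |Q| = 7, pigeonhole forces a state repeat no later than step 7; the substring read between the first and second visits to that state can be pumped.

aac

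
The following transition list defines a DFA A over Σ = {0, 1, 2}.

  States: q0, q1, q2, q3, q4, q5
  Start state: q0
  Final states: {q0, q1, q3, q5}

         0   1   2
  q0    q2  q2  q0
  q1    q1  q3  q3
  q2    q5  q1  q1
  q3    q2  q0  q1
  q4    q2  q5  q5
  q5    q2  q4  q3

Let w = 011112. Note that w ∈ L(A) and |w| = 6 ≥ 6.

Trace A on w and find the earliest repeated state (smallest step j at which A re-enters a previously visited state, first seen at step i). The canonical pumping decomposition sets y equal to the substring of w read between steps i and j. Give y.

0111

State sequence: q0 -0-> q2 -1-> q1 -1-> q3 -1-> q0 -1-> q2 -2-> q1
First repeat at step 4: q0 was already visited.

So i = 0, j = 4, giving x = w[0:0] = ε, y = w[0:4] = 0111, z = w[4:6] = 12.
Check: |xy| = 4 ≤ 6 and |y| = 4 ≥ 1. Reading y takes A from q0 back to q0, so every xyⁱz is accepted.
The DFA has 6 states, so the proof of the pumping lemma guarantees a repeated state among the first 6+1 visited; the segment between the two visits is the pumpable y.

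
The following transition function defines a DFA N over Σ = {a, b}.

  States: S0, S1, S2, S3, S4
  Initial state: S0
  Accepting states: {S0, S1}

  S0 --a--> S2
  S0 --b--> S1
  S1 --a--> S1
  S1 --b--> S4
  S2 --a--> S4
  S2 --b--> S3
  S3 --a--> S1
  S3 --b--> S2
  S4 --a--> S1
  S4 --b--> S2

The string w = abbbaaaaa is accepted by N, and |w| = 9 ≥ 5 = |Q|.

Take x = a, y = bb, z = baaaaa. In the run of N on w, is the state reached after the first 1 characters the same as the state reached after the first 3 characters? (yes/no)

State sequence: S0 -a-> S2 -b-> S3 -b-> S2

After x (step 1): S2. After xy (step 3): S2.
They match, so y = bb drives N around a cycle from S2 back to itself; pumping y any number of times keeps N in S2 before reading z, and xyⁱz ∈ L(N) for every i ≥ 0.

yes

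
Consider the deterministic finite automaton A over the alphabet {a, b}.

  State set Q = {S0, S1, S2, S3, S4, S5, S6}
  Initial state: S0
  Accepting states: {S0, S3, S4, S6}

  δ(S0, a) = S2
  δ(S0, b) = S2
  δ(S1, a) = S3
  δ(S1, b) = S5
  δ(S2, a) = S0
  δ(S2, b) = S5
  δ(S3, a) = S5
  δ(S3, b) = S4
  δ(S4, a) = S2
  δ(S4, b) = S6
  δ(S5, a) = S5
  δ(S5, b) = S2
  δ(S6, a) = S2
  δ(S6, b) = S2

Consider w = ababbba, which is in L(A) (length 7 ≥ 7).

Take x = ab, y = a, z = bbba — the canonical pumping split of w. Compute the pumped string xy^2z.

xy^2z = ab·a·a·bbba = abaabbba.
Reading y = a takes A from S5 back to S5, so after x·y·y the machine is still in S5, and z then leads to the accepting state S0. Hence abaabbba ∈ L(A).

abaabbba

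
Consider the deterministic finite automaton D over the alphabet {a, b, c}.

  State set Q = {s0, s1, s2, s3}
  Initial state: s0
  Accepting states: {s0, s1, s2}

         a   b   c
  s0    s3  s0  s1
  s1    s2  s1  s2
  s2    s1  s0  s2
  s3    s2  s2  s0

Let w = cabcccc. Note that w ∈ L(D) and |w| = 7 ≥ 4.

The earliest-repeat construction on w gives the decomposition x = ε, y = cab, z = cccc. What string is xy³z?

cabcabcabcccc

xy^3z = ε·cab·cab·cab·cccc = cabcabcabcccc.
Reading y = cab takes D from s0 back to s0, so after x·y·y·y the machine is still in s0, and z then leads to the accepting state s2. Hence cabcabcabcccc ∈ L(D).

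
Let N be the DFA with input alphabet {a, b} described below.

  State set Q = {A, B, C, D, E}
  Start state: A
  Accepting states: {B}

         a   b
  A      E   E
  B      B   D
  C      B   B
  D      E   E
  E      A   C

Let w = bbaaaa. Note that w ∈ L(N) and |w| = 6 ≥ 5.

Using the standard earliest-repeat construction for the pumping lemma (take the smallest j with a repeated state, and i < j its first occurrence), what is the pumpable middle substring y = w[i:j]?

a

State sequence: A -b-> E -b-> C -a-> B -a-> B -a-> B -a-> B
First repeat at step 4: B was already visited.

So i = 3, j = 4, giving x = w[0:3] = bba, y = w[3:4] = a, z = w[4:6] = aa.
Check: |xy| = 4 ≤ 5 and |y| = 1 ≥ 1. Reading y takes N from B back to B, so every xyⁱz is accepted.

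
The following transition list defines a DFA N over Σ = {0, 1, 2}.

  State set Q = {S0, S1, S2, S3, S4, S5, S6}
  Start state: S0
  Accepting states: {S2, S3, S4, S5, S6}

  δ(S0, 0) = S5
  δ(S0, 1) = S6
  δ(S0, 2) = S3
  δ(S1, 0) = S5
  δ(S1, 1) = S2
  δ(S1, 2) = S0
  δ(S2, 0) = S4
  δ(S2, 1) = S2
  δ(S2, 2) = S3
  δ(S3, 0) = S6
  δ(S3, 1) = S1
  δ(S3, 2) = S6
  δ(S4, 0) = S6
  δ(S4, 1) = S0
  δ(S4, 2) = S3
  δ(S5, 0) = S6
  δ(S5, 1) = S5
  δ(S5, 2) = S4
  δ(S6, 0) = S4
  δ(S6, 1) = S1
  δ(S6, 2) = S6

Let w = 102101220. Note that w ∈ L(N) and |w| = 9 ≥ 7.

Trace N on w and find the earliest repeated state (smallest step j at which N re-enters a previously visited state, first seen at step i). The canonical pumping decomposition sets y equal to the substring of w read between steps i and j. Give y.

1

Run of N on w = 1 0 2 1 0 1 2 2 0:
  step 0: S0  (start)
  step 1: S6  (read 1: S0→S6)
  step 2: S4  (read 0: S6→S4)
  step 3: S3  (read 2: S4→S3)
  step 4: S1  (read 1: S3→S1)
  step 5: S5  (read 0: S1→S5)
  step 6: S5  (read 1: S5→S5)   ← first repeat (S5 seen earlier)
  step 7: S4  (read 2: S5→S4)
  step 8: S3  (read 2: S4→S3)
  step 9: S6  (read 0: S3→S6)

So i = 5, j = 6, giving x = w[0:5] = 10210, y = w[5:6] = 1, z = w[6:9] = 220.
Check: |xy| = 6 ≤ 7 and |y| = 1 ≥ 1. Reading y takes N from S5 back to S5, so every xyⁱz is accepted.
Pumping length from the standard proof: p = 7 (the number of states). The repeated state found above gives |xy| = j ≤ 7 and |y| = j − i ≥ 1.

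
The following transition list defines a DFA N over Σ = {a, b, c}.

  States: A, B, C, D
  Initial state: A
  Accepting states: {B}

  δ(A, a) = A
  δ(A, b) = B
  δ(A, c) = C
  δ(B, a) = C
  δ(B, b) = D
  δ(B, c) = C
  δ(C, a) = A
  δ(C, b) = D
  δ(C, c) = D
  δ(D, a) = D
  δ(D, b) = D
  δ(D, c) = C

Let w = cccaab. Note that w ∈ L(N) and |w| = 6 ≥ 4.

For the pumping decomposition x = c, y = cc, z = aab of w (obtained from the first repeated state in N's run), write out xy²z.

cccccaab

xy^2z = c·cc·cc·aab = cccccaab.
Reading y = cc takes N from C back to C, so after x·y·y the machine is still in C, and z then leads to the accepting state B. Hence cccccaab ∈ L(N).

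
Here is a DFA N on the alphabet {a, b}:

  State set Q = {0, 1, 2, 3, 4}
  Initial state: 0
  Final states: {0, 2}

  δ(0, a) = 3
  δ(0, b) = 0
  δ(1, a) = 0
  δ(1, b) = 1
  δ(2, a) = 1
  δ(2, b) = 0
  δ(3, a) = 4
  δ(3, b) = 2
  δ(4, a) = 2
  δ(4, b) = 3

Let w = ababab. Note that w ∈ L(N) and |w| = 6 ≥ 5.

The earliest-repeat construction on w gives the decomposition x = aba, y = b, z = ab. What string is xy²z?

ababbab

xy^2z = aba·b·b·ab = ababbab.
Reading y = b takes N from 1 back to 1, so after x·y·y the machine is still in 1, and z then leads to the accepting state 0. Hence ababbab ∈ L(N).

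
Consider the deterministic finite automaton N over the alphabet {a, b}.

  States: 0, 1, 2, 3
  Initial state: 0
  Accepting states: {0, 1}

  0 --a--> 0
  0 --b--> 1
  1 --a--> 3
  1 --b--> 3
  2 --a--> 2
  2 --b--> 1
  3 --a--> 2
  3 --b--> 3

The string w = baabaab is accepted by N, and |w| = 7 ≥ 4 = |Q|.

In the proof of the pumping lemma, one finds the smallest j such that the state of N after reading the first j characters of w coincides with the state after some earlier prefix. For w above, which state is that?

1

State sequence: 0 -b-> 1 -a-> 3 -a-> 2 -b-> 1 -a-> 3 -a-> 2 -b-> 1
First repeat at step 4: 1 was already visited.

The earliest repeat is at step j = 4: N is in 1, which it already visited at step i = 1.
The DFA has 4 states, so the proof of the pumping lemma guarantees a repeated state among the first 4+1 visited; the segment between the two visits is the pumpable y.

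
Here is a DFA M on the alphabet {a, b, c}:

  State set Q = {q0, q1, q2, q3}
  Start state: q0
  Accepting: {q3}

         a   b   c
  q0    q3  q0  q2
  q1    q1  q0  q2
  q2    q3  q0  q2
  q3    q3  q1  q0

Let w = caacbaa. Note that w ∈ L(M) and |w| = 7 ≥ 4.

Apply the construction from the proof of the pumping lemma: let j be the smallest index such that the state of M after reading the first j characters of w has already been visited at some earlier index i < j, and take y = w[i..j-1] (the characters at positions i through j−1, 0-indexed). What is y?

Run of M on w = c a a c b a a:
  step 0: q0  (start)
  step 1: q2  (read c: q0→q2)
  step 2: q3  (read a: q2→q3)
  step 3: q3  (read a: q3→q3)   ← first repeat (q3 seen earlier)
  step 4: q0  (read c: q3→q0)
  step 5: q0  (read b: q0→q0)
  step 6: q3  (read a: q0→q3)
  step 7: q3  (read a: q3→q3)

So i = 2, j = 3, giving x = w[0:2] = ca, y = w[2:3] = a, z = w[3:7] = cbaa.
Check: |xy| = 3 ≤ 4 and |y| = 1 ≥ 1. Reading y takes M from q3 back to q3, so every xyⁱz is accepted.

a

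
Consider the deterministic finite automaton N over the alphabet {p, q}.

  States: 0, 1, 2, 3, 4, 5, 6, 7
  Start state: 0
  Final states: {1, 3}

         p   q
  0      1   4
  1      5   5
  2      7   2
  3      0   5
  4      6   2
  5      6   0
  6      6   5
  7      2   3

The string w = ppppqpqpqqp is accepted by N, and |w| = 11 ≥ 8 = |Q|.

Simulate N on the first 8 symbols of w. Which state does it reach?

6

Run of N on the first 8 characters of w = p p p p q p q p:
  step 0: 0  (start)
  step 1: 1  (read p: 0→1)
  step 2: 5  (read p: 1→5)
  step 3: 6  (read p: 5→6)
  step 4: 6  (read p: 6→6)
  step 5: 5  (read q: 6→5)
  step 6: 6  (read p: 5→6)
  step 7: 5  (read q: 6→5)
  step 8: 6  (read p: 5→6)

After reading 8 characters, N is in state 6.
(This kind of state-tracing is the core of the pumping-lemma construction: with 8 states, pigeonhole forces a repeat within the first 8 steps.)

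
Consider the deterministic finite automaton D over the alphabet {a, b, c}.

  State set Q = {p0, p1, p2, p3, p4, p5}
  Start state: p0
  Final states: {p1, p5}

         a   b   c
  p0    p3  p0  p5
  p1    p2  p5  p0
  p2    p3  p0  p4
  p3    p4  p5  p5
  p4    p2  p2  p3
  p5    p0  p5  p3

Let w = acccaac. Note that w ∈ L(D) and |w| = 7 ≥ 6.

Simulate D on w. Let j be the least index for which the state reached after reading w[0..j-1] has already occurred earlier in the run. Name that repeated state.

State sequence: p0 -a-> p3 -c-> p5 -c-> p3 -c-> p5 -a-> p0 -a-> p3 -c-> p5
First repeat at step 3: p3 was already visited.

The earliest repeat is at step j = 3: D is in p3, which it already visited at step i = 1.

p3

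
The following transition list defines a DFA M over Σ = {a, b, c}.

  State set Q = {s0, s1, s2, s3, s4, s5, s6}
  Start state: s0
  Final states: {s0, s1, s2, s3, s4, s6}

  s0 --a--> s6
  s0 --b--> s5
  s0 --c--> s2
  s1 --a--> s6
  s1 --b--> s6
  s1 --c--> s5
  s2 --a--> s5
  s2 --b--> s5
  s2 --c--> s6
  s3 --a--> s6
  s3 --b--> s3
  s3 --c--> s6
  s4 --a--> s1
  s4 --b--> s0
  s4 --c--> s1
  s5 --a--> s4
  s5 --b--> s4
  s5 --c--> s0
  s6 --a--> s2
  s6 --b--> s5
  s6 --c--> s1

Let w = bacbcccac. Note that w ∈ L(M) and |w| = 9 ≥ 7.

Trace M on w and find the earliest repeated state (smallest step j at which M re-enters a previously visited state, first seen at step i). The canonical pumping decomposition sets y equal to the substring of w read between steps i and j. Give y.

Run of M on w = b a c b c c c a c:
  step 0: s0  (start)
  step 1: s5  (read b: s0→s5)
  step 2: s4  (read a: s5→s4)
  step 3: s1  (read c: s4→s1)
  step 4: s6  (read b: s1→s6)
  step 5: s1  (read c: s6→s1)   ← first repeat (s1 seen earlier)
  step 6: s5  (read c: s1→s5)
  step 7: s0  (read c: s5→s0)
  step 8: s6  (read a: s0→s6)
  step 9: s1  (read c: s6→s1)

So i = 3, j = 5, giving x = w[0:3] = bac, y = w[3:5] = bc, z = w[5:9] = ccac.
Check: |xy| = 5 ≤ 7 and |y| = 2 ≥ 1. Reading y takes M from s1 back to s1, so every xyⁱz is accepted.

bc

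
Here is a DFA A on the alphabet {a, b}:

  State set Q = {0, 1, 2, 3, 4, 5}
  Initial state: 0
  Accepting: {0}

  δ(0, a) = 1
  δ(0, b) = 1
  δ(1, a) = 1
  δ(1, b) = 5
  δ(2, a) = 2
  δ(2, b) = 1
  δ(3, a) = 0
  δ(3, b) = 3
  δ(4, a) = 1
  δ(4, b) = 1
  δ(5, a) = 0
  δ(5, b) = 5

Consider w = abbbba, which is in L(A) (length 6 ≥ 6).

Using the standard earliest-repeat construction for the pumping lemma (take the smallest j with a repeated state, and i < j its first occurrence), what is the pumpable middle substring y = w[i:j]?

Run of A on w = a b b b b a:
  step 0: 0  (start)
  step 1: 1  (read a: 0→1)
  step 2: 5  (read b: 1→5)
  step 3: 5  (read b: 5→5)   ← first repeat (5 seen earlier)
  step 4: 5  (read b: 5→5)
  step 5: 5  (read b: 5→5)
  step 6: 0  (read a: 5→0)

So i = 2, j = 3, giving x = w[0:2] = ab, y = w[2:3] = b, z = w[3:6] = bba.
Check: |xy| = 3 ≤ 6 and |y| = 1 ≥ 1. Reading y takes A from 5 back to 5, so every xyⁱz is accepted.

b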